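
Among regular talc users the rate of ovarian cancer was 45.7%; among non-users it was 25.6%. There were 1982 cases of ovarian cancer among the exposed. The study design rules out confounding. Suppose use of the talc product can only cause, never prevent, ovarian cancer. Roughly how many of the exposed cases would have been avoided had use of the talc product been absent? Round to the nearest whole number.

about 872 cases

p₁ = 0.457, p₀ = 0.256.
PN = (p₁ − p₀)/p₁ = (0.457 − 0.256) / 0.457 ≈ 0.43982.
Attributable cases ≈ PN × (exposed cases) = 0.43982 × 1982 ≈ 871.73.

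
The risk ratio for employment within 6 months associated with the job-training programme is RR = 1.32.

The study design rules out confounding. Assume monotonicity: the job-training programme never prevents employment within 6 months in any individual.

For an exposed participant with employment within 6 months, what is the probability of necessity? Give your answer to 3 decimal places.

PN ≈ 0.242

Under exogeneity and monotonicity, PN = (RR − 1) / RR = 1 − 1/RR.
PN = (1.32 − 1) / 1.32 = 0.32 / 1.32 ≈ 0.2424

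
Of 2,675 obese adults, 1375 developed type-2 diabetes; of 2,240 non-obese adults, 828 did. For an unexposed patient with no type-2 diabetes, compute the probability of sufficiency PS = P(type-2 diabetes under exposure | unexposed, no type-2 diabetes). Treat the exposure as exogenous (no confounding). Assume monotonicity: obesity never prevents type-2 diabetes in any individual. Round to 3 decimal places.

p₁ = P(outcome | exposed) = 1375/2675 = 0.51402
p₀ = P(outcome | unexposed) = 828/2240 = 0.36964
Under exogeneity and monotonicity, PS = (p₁ − p₀) / (1 − p₀).
PS = (0.51402 − 0.36964) / (1 − 0.36964) = 0.14438 / 0.63036 ≈ 0.2290

PS ≈ 0.229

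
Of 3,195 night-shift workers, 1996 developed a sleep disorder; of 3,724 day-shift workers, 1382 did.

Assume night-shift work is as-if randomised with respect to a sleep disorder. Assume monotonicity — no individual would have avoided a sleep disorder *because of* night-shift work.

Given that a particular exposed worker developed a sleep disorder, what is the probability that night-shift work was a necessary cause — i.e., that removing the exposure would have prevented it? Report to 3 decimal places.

PN ≈ 0.406

p₁ = P(outcome | exposed) = 1996/3195 = 0.62473
p₀ = P(outcome | unexposed) = 1382/3724 = 0.37111
Under exogeneity and monotonicity, PN = (p₁ − p₀) / p₁.
PN = (0.62473 − 0.37111) / 0.62473 = 0.25362 / 0.62473 ≈ 0.4060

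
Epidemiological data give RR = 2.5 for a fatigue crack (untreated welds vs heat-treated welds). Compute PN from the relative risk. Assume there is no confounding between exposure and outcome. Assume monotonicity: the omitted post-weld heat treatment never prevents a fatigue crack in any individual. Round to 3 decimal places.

Under exogeneity and monotonicity, PN = (RR − 1) / RR = 1 − 1/RR.
PN = (2.5 − 1) / 2.5 = 1.5 / 2.5 ≈ 0.6000

PN ≈ 0.600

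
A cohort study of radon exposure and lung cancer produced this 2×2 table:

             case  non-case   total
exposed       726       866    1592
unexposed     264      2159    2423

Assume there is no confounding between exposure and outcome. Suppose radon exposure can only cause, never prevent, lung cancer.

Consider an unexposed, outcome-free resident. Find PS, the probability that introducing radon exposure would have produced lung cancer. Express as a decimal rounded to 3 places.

p₁ = P(outcome | exposed) = 726/1592 = 0.45603
p₀ = P(outcome | unexposed) = 264/2423 = 0.10896
Under exogeneity and monotonicity, PS = (p₁ − p₀)/(1 − p₀).
PS = (0.45603 − 0.10896) / 0.89104 ≈ 0.3895

PS ≈ 0.390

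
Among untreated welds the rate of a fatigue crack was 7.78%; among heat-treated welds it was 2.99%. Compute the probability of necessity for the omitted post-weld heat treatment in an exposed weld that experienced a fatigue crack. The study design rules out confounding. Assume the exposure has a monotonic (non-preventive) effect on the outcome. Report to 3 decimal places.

PN ≈ 0.616

p₁ = 0.0778, p₀ = 0.0299.
Under exogeneity and monotonicity, PN = (p₁ − p₀) / p₁.
PN = (0.0778 − 0.0299) / 0.0778 = 0.0479 / 0.0778 ≈ 0.6157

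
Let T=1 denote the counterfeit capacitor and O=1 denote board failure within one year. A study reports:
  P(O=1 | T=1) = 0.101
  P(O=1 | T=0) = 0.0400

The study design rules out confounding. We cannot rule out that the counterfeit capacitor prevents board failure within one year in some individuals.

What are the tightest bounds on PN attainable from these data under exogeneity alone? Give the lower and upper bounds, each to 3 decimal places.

0.604 ≤ PN ≤ 1.000

Let p₁ = 0.101, p₀ = 0.04.
Under exogeneity alone the bounds on PN are max{0,(p₁−p₀)/p₁} ≤ PN ≤ min{1,(1−p₀)/p₁}.
  lower = (p₁ − p₀)/p₁ = 0.061 / 0.101 ≈ 0.6040
  upper = min{1, (1 − p₀)/p₁} = 0.96 / 0.101 ≈ 9.5050 → capped at 1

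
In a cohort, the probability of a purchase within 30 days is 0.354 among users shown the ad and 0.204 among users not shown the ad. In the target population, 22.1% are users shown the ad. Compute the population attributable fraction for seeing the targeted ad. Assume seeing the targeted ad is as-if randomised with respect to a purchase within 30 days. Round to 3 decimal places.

Let p₁ = 0.354, p₀ = 0.204.
Overall risk P(Y=1) = π·p₁ + (1−π)·p₀ = 0.221×0.354 + 0.779×0.204 = 0.23715.
Under exogeneity, PAF = [P(Y=1) − p₀] / P(Y=1).
PAF = (0.23715 − 0.204) / 0.23715 ≈ 0.1398

PAF ≈ 0.140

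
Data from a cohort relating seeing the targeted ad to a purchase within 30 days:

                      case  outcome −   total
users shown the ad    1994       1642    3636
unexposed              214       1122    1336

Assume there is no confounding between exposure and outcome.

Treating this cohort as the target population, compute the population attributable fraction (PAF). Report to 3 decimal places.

p₁ = P(outcome | exposed) = 1994/3636 = 0.5484
p₀ = P(outcome | unexposed) = 214/1336 = 0.16018
Exposure prevalence π = 3636/4972 = 0.7313; overall risk P(Y=1) = 0.44409.
Under exogeneity, PAF = [P(Y=1) − p₀]/P(Y=1).
PAF = (0.44409 − 0.16018) / 0.44409 ≈ 0.6393

PAF ≈ 0.639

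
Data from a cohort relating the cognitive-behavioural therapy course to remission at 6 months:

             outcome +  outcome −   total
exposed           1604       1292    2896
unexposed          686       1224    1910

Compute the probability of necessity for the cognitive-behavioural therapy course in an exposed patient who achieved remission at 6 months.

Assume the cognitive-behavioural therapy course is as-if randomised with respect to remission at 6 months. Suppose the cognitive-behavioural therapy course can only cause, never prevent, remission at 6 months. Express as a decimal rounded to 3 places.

p₁ = P(outcome | exposed) = 1604/2896 = 0.55387
p₀ = P(outcome | unexposed) = 686/1910 = 0.35916
Under exogeneity and monotonicity, PN = (p₁ − p₀) / p₁.
PN = (0.55387 − 0.35916) / 0.55387 = 0.19471 / 0.55387 ≈ 0.3515

PN ≈ 0.352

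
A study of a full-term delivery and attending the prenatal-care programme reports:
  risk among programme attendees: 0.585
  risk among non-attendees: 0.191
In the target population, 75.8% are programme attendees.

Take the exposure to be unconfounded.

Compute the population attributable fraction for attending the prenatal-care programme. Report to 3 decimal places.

Let p₁ = 0.585, p₀ = 0.191.
Overall risk P(Y=1) = π·p₁ + (1−π)·p₀ = 0.758×0.585 + 0.242×0.191 = 0.48965.
Under exogeneity, PAF = [P(Y=1) − p₀] / P(Y=1).
PAF = (0.48965 − 0.191) / 0.48965 ≈ 0.6099

PAF ≈ 0.610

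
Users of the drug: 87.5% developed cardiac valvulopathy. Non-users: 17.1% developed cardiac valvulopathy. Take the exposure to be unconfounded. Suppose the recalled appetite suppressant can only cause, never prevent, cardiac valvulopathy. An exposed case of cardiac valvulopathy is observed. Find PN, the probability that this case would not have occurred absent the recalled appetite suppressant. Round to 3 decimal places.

PN ≈ 0.805

p₁ = 0.875, p₀ = 0.171.
Under exogeneity and monotonicity, PN = (p₁ − p₀) / p₁.
PN = (0.875 − 0.171) / 0.875 = 0.704 / 0.875 ≈ 0.8046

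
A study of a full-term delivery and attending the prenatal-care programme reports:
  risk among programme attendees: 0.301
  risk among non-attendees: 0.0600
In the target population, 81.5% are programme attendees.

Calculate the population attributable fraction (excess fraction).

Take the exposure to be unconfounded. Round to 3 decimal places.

Let p₁ = 0.301, p₀ = 0.06.
Overall risk P(Y=1) = π·p₁ + (1−π)·p₀ = 0.815×0.301 + 0.185×0.06 = 0.25642.
Under exogeneity, PAF = [P(Y=1) − p₀] / P(Y=1).
PAF = (0.25642 − 0.06) / 0.25642 ≈ 0.7660

PAF ≈ 0.766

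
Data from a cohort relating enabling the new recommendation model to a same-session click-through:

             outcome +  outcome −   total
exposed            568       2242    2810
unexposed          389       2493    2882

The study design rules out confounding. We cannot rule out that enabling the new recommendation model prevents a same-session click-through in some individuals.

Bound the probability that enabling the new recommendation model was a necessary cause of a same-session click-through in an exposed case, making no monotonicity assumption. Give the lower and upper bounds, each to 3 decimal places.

p₁ = P(outcome | exposed) = 568/2810 = 0.20214
p₀ = P(outcome | unexposed) = 389/2882 = 0.13498
Under exogeneity alone the bounds on PN are max{0,(p₁−p₀)/p₁} ≤ PN ≤ min{1,(1−p₀)/p₁}.
  lower = (p₁ − p₀)/p₁ = 0.06716 / 0.20214 ≈ 0.3323
  upper = min{1, (1 − p₀)/p₁} = 0.86502 / 0.20214 ≈ 4.2794 → capped at 1

0.332 ≤ PN ≤ 1.000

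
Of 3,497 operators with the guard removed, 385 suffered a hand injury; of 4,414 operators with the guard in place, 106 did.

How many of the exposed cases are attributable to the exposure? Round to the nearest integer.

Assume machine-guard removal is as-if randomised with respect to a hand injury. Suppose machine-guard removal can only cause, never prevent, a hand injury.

p₁ = P(outcome | exposed) = 385/3497 = 0.11009
p₀ = P(outcome | unexposed) = 106/4414 = 0.024014
PN = (p₁ − p₀)/p₁ = (0.11009 − 0.024014) / 0.11009 ≈ 0.78187.
Attributable cases ≈ PN × (exposed cases) = 0.78187 × 385 ≈ 301.02.

about 301 cases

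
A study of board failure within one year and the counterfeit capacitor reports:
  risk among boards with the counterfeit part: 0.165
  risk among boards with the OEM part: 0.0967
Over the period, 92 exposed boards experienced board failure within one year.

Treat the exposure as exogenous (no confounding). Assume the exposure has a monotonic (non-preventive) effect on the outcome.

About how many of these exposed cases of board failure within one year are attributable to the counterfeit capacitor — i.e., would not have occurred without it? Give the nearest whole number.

about 38 cases

Let p₁ = 0.165, p₀ = 0.0967.
PN = (p₁ − p₀)/p₁ = (0.165 − 0.0967) / 0.165 ≈ 0.41394.
Attributable cases ≈ PN × (exposed cases) = 0.41394 × 92 ≈ 38.08.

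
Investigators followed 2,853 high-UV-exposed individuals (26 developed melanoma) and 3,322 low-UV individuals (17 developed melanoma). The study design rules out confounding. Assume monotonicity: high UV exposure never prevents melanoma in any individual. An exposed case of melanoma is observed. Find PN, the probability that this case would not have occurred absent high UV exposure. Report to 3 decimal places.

PN ≈ 0.438

p₁ = P(outcome | exposed) = 26/2853 = 0.0091132
p₀ = P(outcome | unexposed) = 17/3322 = 0.0051174
Under exogeneity and monotonicity, PN = (p₁ − p₀) / p₁.
PN = (0.0091132 − 0.0051174) / 0.0091132 = 0.0039958 / 0.0091132 ≈ 0.4385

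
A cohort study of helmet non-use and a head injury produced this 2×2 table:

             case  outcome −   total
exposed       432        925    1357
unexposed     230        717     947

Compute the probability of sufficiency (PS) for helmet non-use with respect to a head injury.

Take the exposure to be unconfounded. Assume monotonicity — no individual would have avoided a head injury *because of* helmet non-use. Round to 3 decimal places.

PS ≈ 0.100

p₁ = P(outcome | exposed) = 432/1357 = 0.31835
p₀ = P(outcome | unexposed) = 230/947 = 0.24287
Under exogeneity and monotonicity, PS = (p₁ − p₀) / (1 − p₀).
PS = (0.31835 − 0.24287) / (1 − 0.24287) = 0.075477 / 0.75713 ≈ 0.0997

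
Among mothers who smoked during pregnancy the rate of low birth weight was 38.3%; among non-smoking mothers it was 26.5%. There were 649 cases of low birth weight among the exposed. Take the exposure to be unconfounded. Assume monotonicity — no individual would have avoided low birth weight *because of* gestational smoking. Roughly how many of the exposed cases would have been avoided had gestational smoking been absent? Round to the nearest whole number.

about 200 cases

p₁ = 0.383, p₀ = 0.265.
PN = (p₁ − p₀)/p₁ = (0.383 − 0.265) / 0.383 ≈ 0.30809.
Attributable cases ≈ PN × (exposed cases) = 0.30809 × 649 ≈ 199.95.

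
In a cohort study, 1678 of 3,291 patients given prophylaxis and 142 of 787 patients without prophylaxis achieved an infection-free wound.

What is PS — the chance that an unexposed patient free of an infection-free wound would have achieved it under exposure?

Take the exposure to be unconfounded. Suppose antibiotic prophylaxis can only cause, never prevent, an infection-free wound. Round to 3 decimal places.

p₁ = P(outcome | exposed) = 1678/3291 = 0.50988
p₀ = P(outcome | unexposed) = 142/787 = 0.18043
Under exogeneity and monotonicity, PS = (p₁ − p₀) / (1 − p₀).
PS = (0.50988 − 0.18043) / (1 − 0.18043) = 0.32944 / 0.81957 ≈ 0.4020

PS ≈ 0.402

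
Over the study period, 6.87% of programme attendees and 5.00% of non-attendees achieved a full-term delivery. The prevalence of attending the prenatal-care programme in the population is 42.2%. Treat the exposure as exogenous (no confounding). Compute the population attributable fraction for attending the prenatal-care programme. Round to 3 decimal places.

PAF ≈ 0.136

p₁ = 0.0687, p₀ = 0.05.
Overall risk P(Y=1) = π·p₁ + (1−π)·p₀ = 0.422×0.0687 + 0.578×0.05 = 0.057891.
Under exogeneity, PAF = [P(Y=1) − p₀] / P(Y=1).
PAF = (0.057891 − 0.05) / 0.057891 ≈ 0.1363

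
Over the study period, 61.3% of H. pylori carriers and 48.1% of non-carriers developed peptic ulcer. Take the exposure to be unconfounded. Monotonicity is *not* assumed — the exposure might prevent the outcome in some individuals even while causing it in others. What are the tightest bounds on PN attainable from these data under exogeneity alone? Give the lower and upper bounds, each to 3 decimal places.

0.215 ≤ PN ≤ 0.847

p₁ = 0.613, p₀ = 0.481.
Under exogeneity alone the bounds on PN are max{0,(p₁−p₀)/p₁} ≤ PN ≤ min{1,(1−p₀)/p₁}.
  lower = (p₁ − p₀)/p₁ = 0.132 / 0.613 ≈ 0.2153
  upper = min{1, (1 − p₀)/p₁} = 0.519 / 0.613 ≈ 0.8467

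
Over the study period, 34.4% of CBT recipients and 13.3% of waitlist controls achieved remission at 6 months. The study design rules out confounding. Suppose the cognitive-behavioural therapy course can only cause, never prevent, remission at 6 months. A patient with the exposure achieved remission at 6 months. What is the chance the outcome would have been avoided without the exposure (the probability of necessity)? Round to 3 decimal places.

p₁ = 0.344, p₀ = 0.133.
Under exogeneity and monotonicity, PN = (p₁ − p₀) / p₁.
PN = (0.344 − 0.133) / 0.344 = 0.211 / 0.344 ≈ 0.6134

PN ≈ 0.613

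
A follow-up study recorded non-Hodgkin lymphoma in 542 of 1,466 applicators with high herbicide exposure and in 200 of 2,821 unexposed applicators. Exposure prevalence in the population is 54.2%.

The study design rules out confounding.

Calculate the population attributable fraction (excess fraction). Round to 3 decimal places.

p₁ = P(outcome | exposed) = 542/1466 = 0.36971
p₀ = P(outcome | unexposed) = 200/2821 = 0.070897
Overall risk P(Y=1) = π·p₁ + (1−π)·p₀ = 0.542×0.36971 + 0.458×0.070897 = 0.23286.
Under exogeneity, PAF = [P(Y=1) − p₀] / P(Y=1).
PAF = (0.23286 − 0.070897) / 0.23286 ≈ 0.6955

PAF ≈ 0.696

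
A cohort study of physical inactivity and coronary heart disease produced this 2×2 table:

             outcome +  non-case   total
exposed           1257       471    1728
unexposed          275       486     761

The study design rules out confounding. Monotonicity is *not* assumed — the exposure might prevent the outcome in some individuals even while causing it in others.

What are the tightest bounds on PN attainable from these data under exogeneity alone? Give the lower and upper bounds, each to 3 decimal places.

p₁ = P(outcome | exposed) = 1257/1728 = 0.72743
p₀ = P(outcome | unexposed) = 275/761 = 0.36137
Under exogeneity alone the bounds on PN are max{0,(p₁−p₀)/p₁} ≤ PN ≤ min{1,(1−p₀)/p₁}.
  lower = (p₁ − p₀)/p₁ = 0.36606 / 0.72743 ≈ 0.5032
  upper = min{1, (1 − p₀)/p₁} = 0.63863 / 0.72743 ≈ 0.8779

0.503 ≤ PN ≤ 0.878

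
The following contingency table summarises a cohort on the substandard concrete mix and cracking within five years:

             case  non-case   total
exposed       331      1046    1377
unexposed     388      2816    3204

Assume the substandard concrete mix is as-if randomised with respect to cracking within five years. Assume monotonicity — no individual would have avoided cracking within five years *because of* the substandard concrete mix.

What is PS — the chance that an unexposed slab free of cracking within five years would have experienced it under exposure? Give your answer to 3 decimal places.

PS ≈ 0.136

p₁ = P(outcome | exposed) = 331/1377 = 0.24038
p₀ = P(outcome | unexposed) = 388/3204 = 0.1211
Under exogeneity and monotonicity, PS = (p₁ − p₀)/(1 − p₀).
PS = (0.24038 − 0.1211) / 0.8789 ≈ 0.1357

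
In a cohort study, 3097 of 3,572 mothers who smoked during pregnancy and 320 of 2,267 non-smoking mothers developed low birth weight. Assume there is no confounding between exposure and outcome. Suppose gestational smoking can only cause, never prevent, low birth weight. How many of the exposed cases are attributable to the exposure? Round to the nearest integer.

about 2593 cases

p₁ = P(outcome | exposed) = 3097/3572 = 0.86702
p₀ = P(outcome | unexposed) = 320/2267 = 0.14116
PN = (p₁ − p₀)/p₁ = (0.86702 − 0.14116) / 0.86702 ≈ 0.83719.
Attributable cases ≈ PN × (exposed cases) = 0.83719 × 3097 ≈ 2592.79.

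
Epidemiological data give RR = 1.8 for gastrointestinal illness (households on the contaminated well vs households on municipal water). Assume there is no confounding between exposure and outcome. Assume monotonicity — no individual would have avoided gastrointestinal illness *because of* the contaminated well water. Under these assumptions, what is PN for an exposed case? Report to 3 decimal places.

Under exogeneity and monotonicity, PN = (RR − 1) / RR = 1 − 1/RR.
PN = (1.8 − 1) / 1.8 = 0.8 / 1.8 ≈ 0.4444

PN ≈ 0.444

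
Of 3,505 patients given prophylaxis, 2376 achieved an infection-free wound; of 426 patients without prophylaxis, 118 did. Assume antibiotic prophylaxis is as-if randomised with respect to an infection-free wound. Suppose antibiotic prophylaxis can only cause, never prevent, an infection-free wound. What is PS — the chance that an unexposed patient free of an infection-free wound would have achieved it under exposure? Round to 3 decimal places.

p₁ = P(outcome | exposed) = 2376/3505 = 0.67789
p₀ = P(outcome | unexposed) = 118/426 = 0.277
Under exogeneity and monotonicity, PS = (p₁ − p₀) / (1 − p₀).
PS = (0.67789 − 0.277) / (1 − 0.277) = 0.40089 / 0.723 ≈ 0.5545

PS ≈ 0.554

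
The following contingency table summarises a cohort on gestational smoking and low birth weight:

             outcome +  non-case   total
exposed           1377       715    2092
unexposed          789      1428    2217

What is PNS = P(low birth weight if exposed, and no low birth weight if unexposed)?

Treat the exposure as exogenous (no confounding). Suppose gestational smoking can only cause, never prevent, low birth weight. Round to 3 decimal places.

PNS ≈ 0.302

p₁ = P(outcome | exposed) = 1377/2092 = 0.65822
p₀ = P(outcome | unexposed) = 789/2217 = 0.35589
Under exogeneity and monotonicity, PNS = p₁ − p₀.
PNS = 0.65822 − 0.35589 = 0.30234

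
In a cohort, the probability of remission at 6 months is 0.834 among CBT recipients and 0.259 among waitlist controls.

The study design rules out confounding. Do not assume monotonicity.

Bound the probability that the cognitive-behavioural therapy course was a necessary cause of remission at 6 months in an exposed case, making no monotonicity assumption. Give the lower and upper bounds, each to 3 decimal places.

0.689 ≤ PN ≤ 0.888

Let p₁ = 0.834, p₀ = 0.259.
Under exogeneity alone the bounds on PN are max{0,(p₁−p₀)/p₁} ≤ PN ≤ min{1,(1−p₀)/p₁}.
  lower = (p₁ − p₀)/p₁ = 0.575 / 0.834 ≈ 0.6894
  upper = min{1, (1 − p₀)/p₁} = 0.741 / 0.834 ≈ 0.8885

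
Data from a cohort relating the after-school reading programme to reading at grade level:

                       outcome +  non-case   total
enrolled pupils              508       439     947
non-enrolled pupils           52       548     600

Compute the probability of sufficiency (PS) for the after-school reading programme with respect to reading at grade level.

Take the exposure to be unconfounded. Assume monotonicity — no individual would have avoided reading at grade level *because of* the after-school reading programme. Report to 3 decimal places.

PS ≈ 0.492

p₁ = P(outcome | exposed) = 508/947 = 0.53643
p₀ = P(outcome | unexposed) = 52/600 = 0.086667
Under exogeneity and monotonicity, PS = (p₁ − p₀)/(1 − p₀).
PS = (0.53643 − 0.086667) / 0.91333 ≈ 0.4924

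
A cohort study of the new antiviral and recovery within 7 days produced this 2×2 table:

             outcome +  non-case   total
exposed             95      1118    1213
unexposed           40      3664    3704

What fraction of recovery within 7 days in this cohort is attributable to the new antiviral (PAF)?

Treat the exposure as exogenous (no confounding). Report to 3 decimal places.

PAF ≈ 0.607

p₁ = P(outcome | exposed) = 95/1213 = 0.078318
p₀ = P(outcome | unexposed) = 40/3704 = 0.010799
Exposure prevalence π = 1213/4917 = 0.2467; overall risk P(Y=1) = 0.027456.
Under exogeneity, PAF = [P(Y=1) − p₀]/P(Y=1).
PAF = (0.027456 − 0.010799) / 0.027456 ≈ 0.6067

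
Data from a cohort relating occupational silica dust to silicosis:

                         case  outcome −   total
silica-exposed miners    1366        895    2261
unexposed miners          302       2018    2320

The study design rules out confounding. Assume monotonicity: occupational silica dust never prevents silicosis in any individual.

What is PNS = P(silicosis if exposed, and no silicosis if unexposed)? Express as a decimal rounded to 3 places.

p₁ = P(outcome | exposed) = 1366/2261 = 0.60416
p₀ = P(outcome | unexposed) = 302/2320 = 0.13017
Under exogeneity and monotonicity, PNS = p₁ − p₀.
PNS = 0.60416 − 0.13017 = 0.47399

PNS ≈ 0.474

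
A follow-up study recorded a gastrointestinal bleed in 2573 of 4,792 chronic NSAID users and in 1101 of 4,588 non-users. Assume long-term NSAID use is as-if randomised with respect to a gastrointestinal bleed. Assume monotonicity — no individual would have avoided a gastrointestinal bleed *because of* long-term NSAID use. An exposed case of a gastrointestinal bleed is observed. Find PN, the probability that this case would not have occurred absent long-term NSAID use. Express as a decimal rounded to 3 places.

p₁ = P(outcome | exposed) = 2573/4792 = 0.53694
p₀ = P(outcome | unexposed) = 1101/4588 = 0.23997
Under exogeneity and monotonicity, PN = (p₁ − p₀) / p₁.
PN = (0.53694 − 0.23997) / 0.53694 = 0.29696 / 0.53694 ≈ 0.5531

PN ≈ 0.553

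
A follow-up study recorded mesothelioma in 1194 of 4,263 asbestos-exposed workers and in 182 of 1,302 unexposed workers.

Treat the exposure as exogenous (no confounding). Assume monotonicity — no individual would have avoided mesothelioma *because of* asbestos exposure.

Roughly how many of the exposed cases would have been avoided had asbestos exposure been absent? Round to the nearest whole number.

p₁ = P(outcome | exposed) = 1194/4263 = 0.28008
p₀ = P(outcome | unexposed) = 182/1302 = 0.13978
PN = (p₁ − p₀)/p₁ = (0.28008 − 0.13978) / 0.28008 ≈ 0.50092.
Attributable cases ≈ PN × (exposed cases) = 0.50092 × 1194 ≈ 598.10.

about 598 cases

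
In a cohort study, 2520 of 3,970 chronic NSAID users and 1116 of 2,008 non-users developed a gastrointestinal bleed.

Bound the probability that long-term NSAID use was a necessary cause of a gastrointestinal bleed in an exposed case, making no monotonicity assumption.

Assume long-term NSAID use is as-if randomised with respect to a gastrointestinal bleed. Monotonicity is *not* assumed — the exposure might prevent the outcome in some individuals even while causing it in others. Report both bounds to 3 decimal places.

0.124 ≤ PN ≤ 0.700

p₁ = P(outcome | exposed) = 2520/3970 = 0.63476
p₀ = P(outcome | unexposed) = 1116/2008 = 0.55578
Under exogeneity alone the bounds on PN are max{0,(p₁−p₀)/p₁} ≤ PN ≤ min{1,(1−p₀)/p₁}.
  lower = (p₁ − p₀)/p₁ = 0.078984 / 0.63476 ≈ 0.1244
  upper = min{1, (1 − p₀)/p₁} = 0.44422 / 0.63476 ≈ 0.6998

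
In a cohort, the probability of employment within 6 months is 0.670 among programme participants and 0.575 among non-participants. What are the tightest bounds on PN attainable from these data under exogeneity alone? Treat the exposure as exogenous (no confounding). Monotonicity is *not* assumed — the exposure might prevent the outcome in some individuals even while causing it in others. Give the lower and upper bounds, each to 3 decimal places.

0.142 ≤ PN ≤ 0.634

Let p₁ = 0.67, p₀ = 0.575.
Under exogeneity alone the bounds on PN are max{0,(p₁−p₀)/p₁} ≤ PN ≤ min{1,(1−p₀)/p₁}.
  lower = (p₁ − p₀)/p₁ = 0.095 / 0.67 ≈ 0.1418
  upper = min{1, (1 − p₀)/p₁} = 0.425 / 0.67 ≈ 0.6343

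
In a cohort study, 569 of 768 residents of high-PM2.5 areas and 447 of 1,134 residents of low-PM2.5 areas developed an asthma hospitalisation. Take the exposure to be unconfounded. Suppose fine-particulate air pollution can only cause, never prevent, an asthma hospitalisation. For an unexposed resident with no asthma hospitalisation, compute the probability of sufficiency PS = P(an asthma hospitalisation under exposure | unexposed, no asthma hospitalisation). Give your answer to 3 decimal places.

p₁ = P(outcome | exposed) = 569/768 = 0.74089
p₀ = P(outcome | unexposed) = 447/1134 = 0.39418
Under exogeneity and monotonicity, PS = (p₁ − p₀) / (1 − p₀).
PS = (0.74089 − 0.39418) / (1 − 0.39418) = 0.34671 / 0.60582 ≈ 0.5723

PS ≈ 0.572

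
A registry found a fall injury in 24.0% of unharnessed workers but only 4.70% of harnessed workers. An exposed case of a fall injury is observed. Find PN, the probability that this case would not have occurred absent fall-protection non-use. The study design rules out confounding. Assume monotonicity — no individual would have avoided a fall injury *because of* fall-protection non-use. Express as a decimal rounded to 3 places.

p₁ = 0.24, p₀ = 0.047.
Under exogeneity and monotonicity, PN = (p₁ − p₀) / p₁.
PN = (0.24 − 0.047) / 0.24 = 0.193 / 0.24 ≈ 0.8042

PN ≈ 0.804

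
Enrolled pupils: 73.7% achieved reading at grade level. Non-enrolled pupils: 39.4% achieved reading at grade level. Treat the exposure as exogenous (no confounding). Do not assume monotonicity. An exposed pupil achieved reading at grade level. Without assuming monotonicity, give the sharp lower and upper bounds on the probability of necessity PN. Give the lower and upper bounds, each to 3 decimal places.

0.465 ≤ PN ≤ 0.822

p₁ = 0.737, p₀ = 0.394.
Under exogeneity alone the bounds on PN are max{0,(p₁−p₀)/p₁} ≤ PN ≤ min{1,(1−p₀)/p₁}.
  lower = (p₁ − p₀)/p₁ = 0.343 / 0.737 ≈ 0.4654
  upper = min{1, (1 − p₀)/p₁} = 0.606 / 0.737 ≈ 0.8223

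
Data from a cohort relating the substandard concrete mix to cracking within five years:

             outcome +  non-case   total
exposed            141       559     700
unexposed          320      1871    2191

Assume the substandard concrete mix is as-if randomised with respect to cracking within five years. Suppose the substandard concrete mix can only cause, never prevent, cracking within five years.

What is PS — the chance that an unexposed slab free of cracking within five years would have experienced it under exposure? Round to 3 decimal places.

PS ≈ 0.065

p₁ = P(outcome | exposed) = 141/700 = 0.20143
p₀ = P(outcome | unexposed) = 320/2191 = 0.14605
Under exogeneity and monotonicity, PS = (p₁ − p₀) / (1 − p₀).
PS = (0.20143 − 0.14605) / (1 − 0.14605) = 0.055377 / 0.85395 ≈ 0.0648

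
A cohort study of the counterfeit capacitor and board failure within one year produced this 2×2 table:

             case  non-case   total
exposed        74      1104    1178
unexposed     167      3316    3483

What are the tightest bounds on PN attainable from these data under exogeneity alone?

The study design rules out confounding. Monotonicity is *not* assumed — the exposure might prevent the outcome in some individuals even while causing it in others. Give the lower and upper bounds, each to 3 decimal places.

0.237 ≤ PN ≤ 1.000

p₁ = P(outcome | exposed) = 74/1178 = 0.062818
p₀ = P(outcome | unexposed) = 167/3483 = 0.047947
Under exogeneity alone the bounds on PN are max{0,(p₁−p₀)/p₁} ≤ PN ≤ min{1,(1−p₀)/p₁}.
  lower = (p₁ − p₀)/p₁ = 0.014871 / 0.062818 ≈ 0.2367
  upper = min{1, (1 − p₀)/p₁} = 0.95205 / 0.062818 ≈ 15.1557 → capped at 1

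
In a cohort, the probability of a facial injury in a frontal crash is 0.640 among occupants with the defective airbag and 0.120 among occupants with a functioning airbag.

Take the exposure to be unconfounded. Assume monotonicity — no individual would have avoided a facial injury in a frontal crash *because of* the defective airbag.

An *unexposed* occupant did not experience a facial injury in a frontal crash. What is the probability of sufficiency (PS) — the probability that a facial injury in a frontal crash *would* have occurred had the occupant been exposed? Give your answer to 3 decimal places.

Let p₁ = 0.64, p₀ = 0.12.
Under exogeneity and monotonicity, PS = (p₁ − p₀) / (1 − p₀).
PS = (0.64 − 0.12) / (1 − 0.12) = 0.52 / 0.88 ≈ 0.5909

PS ≈ 0.591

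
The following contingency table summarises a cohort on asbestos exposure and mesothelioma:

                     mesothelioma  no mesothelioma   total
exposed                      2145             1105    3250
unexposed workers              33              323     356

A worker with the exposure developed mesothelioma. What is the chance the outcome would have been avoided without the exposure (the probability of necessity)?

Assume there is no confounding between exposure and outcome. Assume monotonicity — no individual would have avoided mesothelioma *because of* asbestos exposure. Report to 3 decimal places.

p₁ = P(outcome | exposed) = 2145/3250 = 0.66
p₀ = P(outcome | unexposed) = 33/356 = 0.092697
Under exogeneity and monotonicity, PN = (p₁ − p₀)/p₁.
PN = (0.66 − 0.092697) / 0.66 ≈ 0.8596

PN ≈ 0.860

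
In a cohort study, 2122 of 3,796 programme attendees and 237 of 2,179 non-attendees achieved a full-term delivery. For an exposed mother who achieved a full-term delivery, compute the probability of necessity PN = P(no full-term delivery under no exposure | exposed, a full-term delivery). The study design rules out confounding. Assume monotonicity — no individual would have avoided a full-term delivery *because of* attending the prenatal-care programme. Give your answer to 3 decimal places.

p₁ = P(outcome | exposed) = 2122/3796 = 0.55901
p₀ = P(outcome | unexposed) = 237/2179 = 0.10877
Under exogeneity and monotonicity, PN = (p₁ − p₀) / p₁.
PN = (0.55901 − 0.10877) / 0.55901 = 0.45024 / 0.55901 ≈ 0.8054

PN ≈ 0.805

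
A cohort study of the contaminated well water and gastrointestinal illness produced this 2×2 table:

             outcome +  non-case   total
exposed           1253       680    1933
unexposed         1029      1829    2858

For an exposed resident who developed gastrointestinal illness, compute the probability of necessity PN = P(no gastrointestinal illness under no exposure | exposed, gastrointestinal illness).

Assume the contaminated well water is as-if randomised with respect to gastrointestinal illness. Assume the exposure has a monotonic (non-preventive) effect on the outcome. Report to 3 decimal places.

p₁ = P(outcome | exposed) = 1253/1933 = 0.64822
p₀ = P(outcome | unexposed) = 1029/2858 = 0.36004
Under exogeneity and monotonicity, PN = (p₁ − p₀) / p₁.
PN = (0.64822 − 0.36004) / 0.64822 = 0.28817 / 0.64822 ≈ 0.4446

PN ≈ 0.445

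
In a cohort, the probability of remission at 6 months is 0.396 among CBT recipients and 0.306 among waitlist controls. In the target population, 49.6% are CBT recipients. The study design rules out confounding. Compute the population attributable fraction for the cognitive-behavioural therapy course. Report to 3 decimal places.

PAF ≈ 0.127

Let p₁ = 0.396, p₀ = 0.306.
Overall risk P(Y=1) = π·p₁ + (1−π)·p₀ = 0.496×0.396 + 0.504×0.306 = 0.35064.
Under exogeneity, PAF = [P(Y=1) − p₀] / P(Y=1).
PAF = (0.35064 − 0.306) / 0.35064 ≈ 0.1273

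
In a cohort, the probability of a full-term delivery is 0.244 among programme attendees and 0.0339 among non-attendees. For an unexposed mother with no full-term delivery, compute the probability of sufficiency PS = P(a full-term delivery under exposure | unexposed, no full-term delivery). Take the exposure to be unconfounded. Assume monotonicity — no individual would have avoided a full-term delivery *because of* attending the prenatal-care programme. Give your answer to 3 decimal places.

PS ≈ 0.217

Let p₁ = 0.244, p₀ = 0.0339.
Under exogeneity and monotonicity, PS = (p₁ − p₀) / (1 − p₀).
PS = (0.244 − 0.0339) / (1 − 0.0339) = 0.2101 / 0.9661 ≈ 0.2175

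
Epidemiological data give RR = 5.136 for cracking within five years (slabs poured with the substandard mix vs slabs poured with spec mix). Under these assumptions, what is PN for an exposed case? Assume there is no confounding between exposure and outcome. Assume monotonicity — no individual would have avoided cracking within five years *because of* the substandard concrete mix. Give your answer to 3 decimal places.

Under exogeneity and monotonicity, PN = (RR − 1) / RR = 1 − 1/RR.
PN = (5.136 − 1) / 5.136 = 4.136 / 5.136 ≈ 0.8053

PN ≈ 0.805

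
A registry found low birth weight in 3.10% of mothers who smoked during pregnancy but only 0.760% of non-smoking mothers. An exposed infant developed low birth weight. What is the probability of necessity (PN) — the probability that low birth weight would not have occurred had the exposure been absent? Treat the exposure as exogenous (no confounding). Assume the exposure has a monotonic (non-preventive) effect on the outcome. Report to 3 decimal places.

p₁ = 0.031, p₀ = 0.0076.
Under exogeneity and monotonicity, PN = (p₁ − p₀) / p₁.
PN = (0.031 − 0.0076) / 0.031 = 0.0234 / 0.031 ≈ 0.7548

PN ≈ 0.755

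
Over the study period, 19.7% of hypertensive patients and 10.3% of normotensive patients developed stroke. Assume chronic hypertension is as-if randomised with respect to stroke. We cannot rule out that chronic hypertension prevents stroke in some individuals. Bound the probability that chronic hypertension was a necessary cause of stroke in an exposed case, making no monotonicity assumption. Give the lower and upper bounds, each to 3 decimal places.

p₁ = 0.197, p₀ = 0.103.
Under exogeneity alone the bounds on PN are max{0,(p₁−p₀)/p₁} ≤ PN ≤ min{1,(1−p₀)/p₁}.
  lower = (p₁ − p₀)/p₁ = 0.094 / 0.197 ≈ 0.4772
  upper = min{1, (1 − p₀)/p₁} = 0.897 / 0.197 ≈ 4.5533 → capped at 1

0.477 ≤ PN ≤ 1.000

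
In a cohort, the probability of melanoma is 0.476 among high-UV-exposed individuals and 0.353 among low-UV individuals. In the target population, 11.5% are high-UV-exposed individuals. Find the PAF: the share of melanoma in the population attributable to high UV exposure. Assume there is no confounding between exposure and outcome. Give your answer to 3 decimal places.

Let p₁ = 0.476, p₀ = 0.353.
Overall risk P(Y=1) = π·p₁ + (1−π)·p₀ = 0.115×0.476 + 0.885×0.353 = 0.36714.
Under exogeneity, PAF = [P(Y=1) − p₀] / P(Y=1).
PAF = (0.36714 − 0.353) / 0.36714 ≈ 0.0385

PAF ≈ 0.039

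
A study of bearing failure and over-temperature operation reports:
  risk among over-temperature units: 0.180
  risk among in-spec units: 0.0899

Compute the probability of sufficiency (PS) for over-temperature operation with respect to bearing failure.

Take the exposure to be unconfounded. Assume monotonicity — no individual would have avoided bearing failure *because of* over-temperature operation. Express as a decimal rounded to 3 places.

PS ≈ 0.099

Let p₁ = 0.18, p₀ = 0.0899.
Under exogeneity and monotonicity, PS = (p₁ − p₀) / (1 − p₀).
PS = (0.18 − 0.0899) / (1 − 0.0899) = 0.0901 / 0.9101 ≈ 0.0990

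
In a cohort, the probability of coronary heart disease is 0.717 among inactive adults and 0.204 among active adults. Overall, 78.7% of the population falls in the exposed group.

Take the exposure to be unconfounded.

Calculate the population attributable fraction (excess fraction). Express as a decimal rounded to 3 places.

PAF ≈ 0.664

Let p₁ = 0.717, p₀ = 0.204.
Overall risk P(Y=1) = π·p₁ + (1−π)·p₀ = 0.787×0.717 + 0.213×0.204 = 0.60773.
Under exogeneity, PAF = [P(Y=1) − p₀] / P(Y=1).
PAF = (0.60773 − 0.204) / 0.60773 ≈ 0.6643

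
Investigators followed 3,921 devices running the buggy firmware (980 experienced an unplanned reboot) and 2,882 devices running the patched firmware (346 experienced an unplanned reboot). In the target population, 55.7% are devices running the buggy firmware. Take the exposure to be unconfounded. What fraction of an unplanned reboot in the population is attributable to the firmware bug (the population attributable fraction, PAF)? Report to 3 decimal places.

PAF ≈ 0.376

p₁ = P(outcome | exposed) = 980/3921 = 0.24994
p₀ = P(outcome | unexposed) = 346/2882 = 0.12006
Overall risk P(Y=1) = π·p₁ + (1−π)·p₀ = 0.557×0.24994 + 0.443×0.12006 = 0.1924.
Under exogeneity, PAF = [P(Y=1) − p₀] / P(Y=1).
PAF = (0.1924 − 0.12006) / 0.1924 ≈ 0.3760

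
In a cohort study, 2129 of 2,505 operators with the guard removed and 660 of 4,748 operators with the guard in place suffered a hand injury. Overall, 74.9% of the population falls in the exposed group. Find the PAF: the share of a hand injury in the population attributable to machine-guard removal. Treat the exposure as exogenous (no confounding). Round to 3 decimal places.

p₁ = P(outcome | exposed) = 2129/2505 = 0.8499
p₀ = P(outcome | unexposed) = 660/4748 = 0.13901
Overall risk P(Y=1) = π·p₁ + (1−π)·p₀ = 0.749×0.8499 + 0.251×0.13901 = 0.67147.
Under exogeneity, PAF = [P(Y=1) − p₀] / P(Y=1).
PAF = (0.67147 − 0.13901) / 0.67147 ≈ 0.7930

PAF ≈ 0.793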